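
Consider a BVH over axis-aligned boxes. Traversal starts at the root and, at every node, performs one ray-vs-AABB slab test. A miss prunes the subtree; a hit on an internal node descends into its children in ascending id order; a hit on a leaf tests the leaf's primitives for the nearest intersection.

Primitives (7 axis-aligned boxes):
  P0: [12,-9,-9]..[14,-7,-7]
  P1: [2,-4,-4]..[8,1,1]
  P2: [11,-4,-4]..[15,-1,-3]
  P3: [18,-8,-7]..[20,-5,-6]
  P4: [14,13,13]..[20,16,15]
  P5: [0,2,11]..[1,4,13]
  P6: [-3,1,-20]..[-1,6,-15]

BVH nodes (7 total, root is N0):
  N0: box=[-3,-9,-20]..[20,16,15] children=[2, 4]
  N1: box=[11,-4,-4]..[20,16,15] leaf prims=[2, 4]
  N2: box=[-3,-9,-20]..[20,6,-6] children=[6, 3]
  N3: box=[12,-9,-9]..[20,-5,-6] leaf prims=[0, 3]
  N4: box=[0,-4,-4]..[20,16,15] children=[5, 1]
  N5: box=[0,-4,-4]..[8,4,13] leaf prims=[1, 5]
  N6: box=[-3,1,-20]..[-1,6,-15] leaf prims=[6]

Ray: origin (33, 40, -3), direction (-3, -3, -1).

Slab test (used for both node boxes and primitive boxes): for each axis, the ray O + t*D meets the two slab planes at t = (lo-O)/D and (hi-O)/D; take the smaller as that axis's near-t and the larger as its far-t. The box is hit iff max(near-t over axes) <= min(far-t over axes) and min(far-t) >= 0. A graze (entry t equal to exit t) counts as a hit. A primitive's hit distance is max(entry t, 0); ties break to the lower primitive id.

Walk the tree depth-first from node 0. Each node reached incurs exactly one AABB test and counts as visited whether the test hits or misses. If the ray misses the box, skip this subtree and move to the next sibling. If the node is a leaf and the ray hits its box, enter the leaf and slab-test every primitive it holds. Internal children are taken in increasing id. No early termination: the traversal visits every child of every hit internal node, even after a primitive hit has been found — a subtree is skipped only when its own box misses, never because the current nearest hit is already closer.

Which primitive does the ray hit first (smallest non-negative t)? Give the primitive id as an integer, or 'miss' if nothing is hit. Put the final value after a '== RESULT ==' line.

Trace the traversal:
N0 x:[13/3,12] y:[8,49/3] z:[-18,17] -> hit [8,12], descend [2, 4]
  N2 x:[13/3,12] y:[34/3,49/3] z:[3,17] -> hit [34/3,12], descend [3, 6]
    N3 x:[13/3,7] y:[15,49/3] z:[3,6] -> miss, prune
    N6 x:[34/3,12] y:[34/3,13] z:[12,17] -> hit [12,12] leaf, test {P6@t=12}
  N4 x:[13/3,11] y:[8,44/3] z:[-18,1] -> miss, prune

Visited [0, 2, 3, 6, 4]. Tests: 5 box, 1 leaf. Nearest: P6.

== RESULT ==
6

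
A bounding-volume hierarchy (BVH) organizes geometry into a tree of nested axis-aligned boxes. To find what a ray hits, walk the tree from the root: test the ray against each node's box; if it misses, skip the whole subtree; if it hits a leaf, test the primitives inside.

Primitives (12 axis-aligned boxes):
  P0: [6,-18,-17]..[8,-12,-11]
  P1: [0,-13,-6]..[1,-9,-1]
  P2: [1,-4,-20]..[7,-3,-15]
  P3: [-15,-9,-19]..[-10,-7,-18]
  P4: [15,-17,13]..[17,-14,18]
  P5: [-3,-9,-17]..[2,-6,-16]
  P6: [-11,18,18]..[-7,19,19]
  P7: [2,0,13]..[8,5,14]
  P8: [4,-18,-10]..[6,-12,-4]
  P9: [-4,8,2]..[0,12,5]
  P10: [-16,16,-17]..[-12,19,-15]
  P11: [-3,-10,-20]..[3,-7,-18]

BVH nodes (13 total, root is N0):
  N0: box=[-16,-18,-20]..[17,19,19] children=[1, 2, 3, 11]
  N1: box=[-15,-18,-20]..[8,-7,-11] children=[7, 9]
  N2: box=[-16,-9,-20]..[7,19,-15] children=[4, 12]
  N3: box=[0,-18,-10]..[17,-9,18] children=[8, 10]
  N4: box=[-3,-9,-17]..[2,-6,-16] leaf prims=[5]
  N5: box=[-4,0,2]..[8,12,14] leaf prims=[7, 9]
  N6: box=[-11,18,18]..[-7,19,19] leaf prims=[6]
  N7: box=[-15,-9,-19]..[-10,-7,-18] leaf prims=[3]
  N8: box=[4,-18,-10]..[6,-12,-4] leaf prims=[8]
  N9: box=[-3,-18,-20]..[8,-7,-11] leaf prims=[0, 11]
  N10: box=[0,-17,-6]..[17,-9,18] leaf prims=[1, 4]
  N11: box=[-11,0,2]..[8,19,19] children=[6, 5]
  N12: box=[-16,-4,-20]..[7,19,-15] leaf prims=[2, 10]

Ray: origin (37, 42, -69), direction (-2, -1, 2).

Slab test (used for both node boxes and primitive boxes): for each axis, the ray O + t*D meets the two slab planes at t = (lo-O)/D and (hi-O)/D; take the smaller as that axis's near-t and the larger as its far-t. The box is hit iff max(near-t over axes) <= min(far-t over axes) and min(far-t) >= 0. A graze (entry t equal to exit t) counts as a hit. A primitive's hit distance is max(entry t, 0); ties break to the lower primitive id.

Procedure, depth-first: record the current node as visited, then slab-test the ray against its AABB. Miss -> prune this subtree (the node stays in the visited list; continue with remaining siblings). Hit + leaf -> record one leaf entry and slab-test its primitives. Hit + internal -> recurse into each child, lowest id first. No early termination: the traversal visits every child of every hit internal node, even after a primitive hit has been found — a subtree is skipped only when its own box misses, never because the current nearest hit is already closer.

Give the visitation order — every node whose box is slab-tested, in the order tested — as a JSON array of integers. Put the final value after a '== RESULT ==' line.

Trace the traversal:
N0 x:[10,53/2] y:[23,60] z:[49/2,44] -> hit [49/2,53/2], descend [1, 2, 3, 11]
  N1 x:[29/2,26] y:[49,60] z:[49/2,29] -> miss, prune
  N2 x:[15,53/2] y:[23,51] z:[49/2,27] -> hit [49/2,53/2], descend [4, 12]
    N4 x:[35/2,20] y:[48,51] z:[26,53/2] -> miss, prune
    N12 x:[15,53/2] y:[23,46] z:[49/2,27] -> hit [49/2,53/2] leaf, test {P2(miss), P10@t=26}
  N3 x:[10,37/2] y:[51,60] z:[59/2,87/2] -> miss, prune
  N11 x:[29/2,24] y:[23,42] z:[71/2,44] -> miss, prune

7 AABB tests over nodes [0, 1, 2, 4, 12, 3, 11]; 1 leaf entered; closest P10.

== RESULT ==
[0, 1, 2, 4, 12, 3, 11]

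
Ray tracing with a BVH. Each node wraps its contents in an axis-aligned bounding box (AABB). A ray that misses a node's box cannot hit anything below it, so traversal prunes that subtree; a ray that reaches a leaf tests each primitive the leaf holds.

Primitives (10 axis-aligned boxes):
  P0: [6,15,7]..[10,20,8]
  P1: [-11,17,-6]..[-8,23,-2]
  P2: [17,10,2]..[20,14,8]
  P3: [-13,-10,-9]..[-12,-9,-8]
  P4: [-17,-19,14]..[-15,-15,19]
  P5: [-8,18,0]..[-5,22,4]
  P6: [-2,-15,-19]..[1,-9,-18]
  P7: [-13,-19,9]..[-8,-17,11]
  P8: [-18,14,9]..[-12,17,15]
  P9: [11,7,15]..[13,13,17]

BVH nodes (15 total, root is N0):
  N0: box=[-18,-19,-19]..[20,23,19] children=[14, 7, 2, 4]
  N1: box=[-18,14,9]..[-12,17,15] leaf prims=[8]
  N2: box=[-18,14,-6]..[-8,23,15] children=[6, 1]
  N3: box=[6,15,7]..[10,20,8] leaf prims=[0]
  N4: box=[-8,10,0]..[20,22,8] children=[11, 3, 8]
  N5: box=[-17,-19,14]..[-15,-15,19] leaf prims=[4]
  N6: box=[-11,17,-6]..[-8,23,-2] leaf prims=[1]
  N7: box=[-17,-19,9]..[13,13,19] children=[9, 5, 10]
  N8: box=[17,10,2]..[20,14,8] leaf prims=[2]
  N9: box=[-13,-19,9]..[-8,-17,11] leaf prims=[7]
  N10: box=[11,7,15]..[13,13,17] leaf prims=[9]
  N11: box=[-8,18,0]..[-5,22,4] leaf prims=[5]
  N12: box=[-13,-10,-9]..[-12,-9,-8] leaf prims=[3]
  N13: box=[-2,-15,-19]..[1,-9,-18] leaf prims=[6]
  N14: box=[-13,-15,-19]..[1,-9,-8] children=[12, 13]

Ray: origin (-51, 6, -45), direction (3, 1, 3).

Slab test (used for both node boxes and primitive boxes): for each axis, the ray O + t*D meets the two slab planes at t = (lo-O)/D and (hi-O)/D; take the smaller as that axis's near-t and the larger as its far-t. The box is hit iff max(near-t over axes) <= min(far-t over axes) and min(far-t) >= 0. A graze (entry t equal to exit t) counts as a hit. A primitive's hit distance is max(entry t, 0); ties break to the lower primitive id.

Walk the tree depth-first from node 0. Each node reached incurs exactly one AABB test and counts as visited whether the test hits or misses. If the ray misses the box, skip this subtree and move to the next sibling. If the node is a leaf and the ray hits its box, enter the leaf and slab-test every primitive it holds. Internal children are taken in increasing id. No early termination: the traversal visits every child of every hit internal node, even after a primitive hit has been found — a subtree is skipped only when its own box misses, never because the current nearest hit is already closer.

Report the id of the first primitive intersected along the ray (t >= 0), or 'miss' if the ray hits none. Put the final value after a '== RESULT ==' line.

Walk:
N0 x:[11,71/3] y:[-25,17] z:[26/3,64/3] -> hit [11,17], descend [2, 4, 7, 14]
  N2 x:[11,43/3] y:[8,17] z:[13,20] -> hit [13,43/3], descend [1, 6]
    N1 x:[11,13] y:[8,11] z:[18,20] -> miss, prune
    N6 x:[40/3,43/3] y:[11,17] z:[13,43/3] -> hit [40/3,43/3] leaf, test {P1@t=40/3}
  N4 x:[43/3,71/3] y:[4,16] z:[15,53/3] -> hit [15,16], descend [3, 8, 11]
    N3 x:[19,61/3] y:[9,14] z:[52/3,53/3] -> miss, prune
    N8 x:[68/3,71/3] y:[4,8] z:[47/3,53/3] -> miss, prune
    N11 x:[43/3,46/3] y:[12,16] z:[15,49/3] -> hit [15,46/3] leaf, test {P5@t=15}
  N7 x:[34/3,64/3] y:[-25,7] z:[18,64/3] -> miss, prune
  N14 x:[38/3,52/3] y:[-21,-15] z:[26/3,37/3] -> miss, prune

Visited [0, 2, 1, 6, 4, 3, 8, 11, 7, 14]. Tests: 10 box, 2 leaf. Nearest: P1.

== RESULT ==
1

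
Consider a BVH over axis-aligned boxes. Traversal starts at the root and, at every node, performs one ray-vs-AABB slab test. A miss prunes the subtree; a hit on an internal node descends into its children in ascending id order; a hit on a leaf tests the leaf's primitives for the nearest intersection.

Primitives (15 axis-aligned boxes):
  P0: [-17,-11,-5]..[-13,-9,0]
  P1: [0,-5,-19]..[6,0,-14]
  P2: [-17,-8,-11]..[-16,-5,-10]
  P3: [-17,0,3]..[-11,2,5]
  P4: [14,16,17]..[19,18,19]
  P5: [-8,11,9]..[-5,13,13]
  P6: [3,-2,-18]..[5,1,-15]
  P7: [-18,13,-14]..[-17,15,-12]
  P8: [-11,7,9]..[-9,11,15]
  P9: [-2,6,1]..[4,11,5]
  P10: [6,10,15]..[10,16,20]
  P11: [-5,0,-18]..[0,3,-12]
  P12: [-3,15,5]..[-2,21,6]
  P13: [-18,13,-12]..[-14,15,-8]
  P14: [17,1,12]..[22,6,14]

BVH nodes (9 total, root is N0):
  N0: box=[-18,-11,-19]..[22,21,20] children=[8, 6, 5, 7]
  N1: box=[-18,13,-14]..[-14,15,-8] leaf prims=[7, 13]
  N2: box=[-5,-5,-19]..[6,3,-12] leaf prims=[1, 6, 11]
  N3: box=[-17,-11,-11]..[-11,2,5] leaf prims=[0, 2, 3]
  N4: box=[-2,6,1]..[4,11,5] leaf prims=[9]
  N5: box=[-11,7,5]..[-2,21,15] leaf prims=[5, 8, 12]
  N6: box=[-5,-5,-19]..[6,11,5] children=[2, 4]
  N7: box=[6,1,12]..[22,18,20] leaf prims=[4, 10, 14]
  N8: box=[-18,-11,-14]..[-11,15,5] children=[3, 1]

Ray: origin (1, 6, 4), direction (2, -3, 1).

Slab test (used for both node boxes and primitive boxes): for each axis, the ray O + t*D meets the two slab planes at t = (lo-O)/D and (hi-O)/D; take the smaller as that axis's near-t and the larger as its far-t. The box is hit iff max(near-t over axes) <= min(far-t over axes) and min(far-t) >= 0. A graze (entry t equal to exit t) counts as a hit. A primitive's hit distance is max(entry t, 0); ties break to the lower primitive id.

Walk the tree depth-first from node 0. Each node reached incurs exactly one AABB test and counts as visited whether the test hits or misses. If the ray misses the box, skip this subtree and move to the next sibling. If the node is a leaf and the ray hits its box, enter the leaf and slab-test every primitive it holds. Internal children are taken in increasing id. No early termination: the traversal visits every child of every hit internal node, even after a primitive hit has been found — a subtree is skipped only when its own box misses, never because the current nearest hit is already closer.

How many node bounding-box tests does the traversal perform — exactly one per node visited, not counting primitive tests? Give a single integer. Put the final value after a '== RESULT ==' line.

Walk:
N0 x:[-19/2,21/2] y:[-5,17/3] z:[-23,16] -> hit [-5,17/3], descend [5, 6, 7, 8]
  N5 x:[-6,-3/2] y:[-5,-1/3] z:[1,11] -> miss, prune
  N6 x:[-3,5/2] y:[-5/3,11/3] z:[-23,1] -> hit [-5/3,1], descend [2, 4]
    N2 x:[-3,5/2] y:[1,11/3] z:[-23,-16] -> miss, prune
    N4 x:[-3/2,3/2] y:[-5/3,0] z:[-3,1] -> hit [-3/2,0] leaf, test {P9@t=0}
  N7 x:[5/2,21/2] y:[-4,5/3] z:[8,16] -> miss, prune
  N8 x:[-19/2,-6] y:[-3,17/3] z:[-18,1] -> miss, prune

7 AABB tests over nodes [0, 5, 6, 2, 4, 7, 8]; 1 leaf entered; closest P9.

== RESULT ==
7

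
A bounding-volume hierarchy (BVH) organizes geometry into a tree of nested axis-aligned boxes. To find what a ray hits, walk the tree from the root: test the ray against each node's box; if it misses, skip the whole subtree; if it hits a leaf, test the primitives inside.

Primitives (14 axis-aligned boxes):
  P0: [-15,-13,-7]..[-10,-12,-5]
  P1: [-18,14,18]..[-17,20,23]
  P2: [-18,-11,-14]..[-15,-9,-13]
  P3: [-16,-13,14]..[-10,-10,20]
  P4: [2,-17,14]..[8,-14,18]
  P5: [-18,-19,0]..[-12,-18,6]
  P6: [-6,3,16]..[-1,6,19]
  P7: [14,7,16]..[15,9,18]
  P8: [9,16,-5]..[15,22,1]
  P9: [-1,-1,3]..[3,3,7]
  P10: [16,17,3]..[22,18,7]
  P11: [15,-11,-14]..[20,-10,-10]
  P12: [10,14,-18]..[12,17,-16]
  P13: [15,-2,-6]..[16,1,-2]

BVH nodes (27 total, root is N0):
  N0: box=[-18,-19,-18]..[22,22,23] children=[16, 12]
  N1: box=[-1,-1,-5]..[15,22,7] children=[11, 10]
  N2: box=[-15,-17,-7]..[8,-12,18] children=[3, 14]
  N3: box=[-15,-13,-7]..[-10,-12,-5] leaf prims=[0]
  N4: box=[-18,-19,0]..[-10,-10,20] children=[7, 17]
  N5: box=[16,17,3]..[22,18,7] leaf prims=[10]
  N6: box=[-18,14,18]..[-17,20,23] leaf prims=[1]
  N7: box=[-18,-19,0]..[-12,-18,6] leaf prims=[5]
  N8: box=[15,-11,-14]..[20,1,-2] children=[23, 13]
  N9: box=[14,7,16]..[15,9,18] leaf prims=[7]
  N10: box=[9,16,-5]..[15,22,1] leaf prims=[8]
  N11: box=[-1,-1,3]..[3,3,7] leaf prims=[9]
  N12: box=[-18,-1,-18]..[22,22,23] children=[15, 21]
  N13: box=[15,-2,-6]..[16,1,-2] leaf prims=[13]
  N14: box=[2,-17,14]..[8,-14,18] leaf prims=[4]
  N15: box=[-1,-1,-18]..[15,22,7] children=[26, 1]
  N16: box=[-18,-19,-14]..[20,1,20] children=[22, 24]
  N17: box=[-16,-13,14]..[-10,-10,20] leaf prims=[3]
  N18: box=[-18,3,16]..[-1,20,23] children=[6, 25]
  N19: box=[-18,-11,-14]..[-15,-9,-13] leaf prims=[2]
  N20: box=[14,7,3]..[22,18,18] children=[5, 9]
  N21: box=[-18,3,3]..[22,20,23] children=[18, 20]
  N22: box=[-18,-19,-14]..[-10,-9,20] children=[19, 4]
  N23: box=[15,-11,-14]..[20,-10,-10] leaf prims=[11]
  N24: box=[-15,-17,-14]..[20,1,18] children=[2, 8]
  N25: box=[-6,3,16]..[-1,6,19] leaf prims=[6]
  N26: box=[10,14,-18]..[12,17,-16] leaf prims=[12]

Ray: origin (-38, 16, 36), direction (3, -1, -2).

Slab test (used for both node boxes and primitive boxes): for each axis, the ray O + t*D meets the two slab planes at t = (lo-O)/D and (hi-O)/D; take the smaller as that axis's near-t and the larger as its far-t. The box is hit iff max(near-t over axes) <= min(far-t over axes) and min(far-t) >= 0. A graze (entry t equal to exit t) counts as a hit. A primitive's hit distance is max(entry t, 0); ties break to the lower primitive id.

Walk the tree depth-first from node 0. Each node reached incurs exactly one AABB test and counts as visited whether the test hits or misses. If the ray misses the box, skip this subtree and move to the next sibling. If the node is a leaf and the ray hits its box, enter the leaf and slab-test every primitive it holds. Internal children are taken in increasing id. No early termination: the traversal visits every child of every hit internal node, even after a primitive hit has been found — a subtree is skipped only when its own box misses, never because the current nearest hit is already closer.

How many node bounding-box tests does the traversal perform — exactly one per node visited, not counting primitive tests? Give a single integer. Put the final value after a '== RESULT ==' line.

Walk:
N0 x:[20/3,20] y:[-6,35] z:[13/2,27] -> hit [20/3,20], descend [12, 16]
  N12 x:[20/3,20] y:[-6,17] z:[13/2,27] -> hit [20/3,17], descend [15, 21]
    N15 x:[37/3,53/3] y:[-6,17] z:[29/2,27] -> hit [29/2,17], descend [1, 26]
      N1 x:[37/3,53/3] y:[-6,17] z:[29/2,41/2] -> hit [29/2,17], descend [10, 11]
        N10 x:[47/3,53/3] y:[-6,0] z:[35/2,41/2] -> miss, prune
        N11 x:[37/3,41/3] y:[13,17] z:[29/2,33/2] -> miss, prune
      N26 x:[16,50/3] y:[-1,2] z:[26,27] -> miss, prune
    N21 x:[20/3,20] y:[-4,13] z:[13/2,33/2] -> hit [20/3,13], descend [18, 20]
      N18 x:[20/3,37/3] y:[-4,13] z:[13/2,10] -> hit [20/3,10], descend [6, 25]
        N6 x:[20/3,7] y:[-4,2] z:[13/2,9] -> miss, prune
        N25 x:[32/3,37/3] y:[10,13] z:[17/2,10] -> miss, prune
      N20 x:[52/3,20] y:[-2,9] z:[9,33/2] -> miss, prune
  N16 x:[20/3,58/3] y:[15,35] z:[8,25] -> hit [15,58/3], descend [22, 24]
    N22 x:[20/3,28/3] y:[25,35] z:[8,25] -> miss, prune
    N24 x:[23/3,58/3] y:[15,33] z:[9,25] -> hit [15,58/3], descend [2, 8]
      N2 x:[23/3,46/3] y:[28,33] z:[9,43/2] -> miss, prune
      N8 x:[53/3,58/3] y:[15,27] z:[19,25] -> hit [19,58/3], descend [13, 23]
        N13 x:[53/3,18] y:[15,18] z:[19,21] -> miss, prune
        N23 x:[53/3,58/3] y:[26,27] z:[23,25] -> miss, prune

Summary -> nodes [0, 12, 15, 1, 10, 11, 26, 21, 18, 6, 25, 20, 16, 22, 24, 2, 8, 13, 23]; box-tests=19; leaf-entries=0; first=miss

== RESULT ==
19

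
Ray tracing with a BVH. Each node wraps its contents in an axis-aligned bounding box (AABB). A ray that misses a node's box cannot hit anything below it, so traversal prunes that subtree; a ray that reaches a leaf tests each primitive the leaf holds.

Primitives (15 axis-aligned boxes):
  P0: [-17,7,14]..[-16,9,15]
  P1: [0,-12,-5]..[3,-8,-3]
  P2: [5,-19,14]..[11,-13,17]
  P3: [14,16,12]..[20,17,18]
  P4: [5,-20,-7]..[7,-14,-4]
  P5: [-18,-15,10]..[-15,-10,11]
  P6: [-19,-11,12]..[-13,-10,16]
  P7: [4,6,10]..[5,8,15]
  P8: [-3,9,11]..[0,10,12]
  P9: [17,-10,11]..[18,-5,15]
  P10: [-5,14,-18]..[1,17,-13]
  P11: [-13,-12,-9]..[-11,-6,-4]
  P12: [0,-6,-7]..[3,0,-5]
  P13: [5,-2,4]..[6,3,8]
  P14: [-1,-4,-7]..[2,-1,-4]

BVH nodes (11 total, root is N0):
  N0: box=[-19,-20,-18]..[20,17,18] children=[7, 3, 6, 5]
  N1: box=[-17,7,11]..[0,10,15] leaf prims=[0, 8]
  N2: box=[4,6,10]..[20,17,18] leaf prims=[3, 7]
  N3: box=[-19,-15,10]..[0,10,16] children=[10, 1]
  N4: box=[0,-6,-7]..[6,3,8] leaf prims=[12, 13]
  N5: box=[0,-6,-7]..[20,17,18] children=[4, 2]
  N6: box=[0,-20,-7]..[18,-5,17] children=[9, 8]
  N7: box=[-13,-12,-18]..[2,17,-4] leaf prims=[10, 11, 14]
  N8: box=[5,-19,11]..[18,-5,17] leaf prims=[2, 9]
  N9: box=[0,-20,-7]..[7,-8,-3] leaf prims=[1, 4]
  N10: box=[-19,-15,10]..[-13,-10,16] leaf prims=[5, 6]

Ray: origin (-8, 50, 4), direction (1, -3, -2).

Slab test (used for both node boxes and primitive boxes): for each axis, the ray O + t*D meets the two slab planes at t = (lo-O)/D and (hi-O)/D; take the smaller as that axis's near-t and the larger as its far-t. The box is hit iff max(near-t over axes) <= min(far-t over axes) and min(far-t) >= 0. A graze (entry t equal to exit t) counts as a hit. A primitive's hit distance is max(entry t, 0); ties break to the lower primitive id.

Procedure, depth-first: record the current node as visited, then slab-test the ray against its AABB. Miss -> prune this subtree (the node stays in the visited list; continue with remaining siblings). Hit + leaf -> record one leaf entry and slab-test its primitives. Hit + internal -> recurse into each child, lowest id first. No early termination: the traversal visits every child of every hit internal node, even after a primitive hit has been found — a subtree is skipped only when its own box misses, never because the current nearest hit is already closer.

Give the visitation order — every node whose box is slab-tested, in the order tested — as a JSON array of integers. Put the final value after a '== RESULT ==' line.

Traverse from the root:
N0 x:[-11,28] y:[11,70/3] z:[-7,11] -> hit [11,11], descend [3, 5, 6, 7]
  N3 x:[-11,8] y:[40/3,65/3] z:[-6,-3] -> miss, prune
  N5 x:[8,28] y:[11,56/3] z:[-7,11/2] -> miss, prune
  N6 x:[8,26] y:[55/3,70/3] z:[-13/2,11/2] -> miss, prune
  N7 x:[-5,10] y:[11,62/3] z:[4,11] -> miss, prune

order=[0, 3, 5, 6, 7]  |boxes|=5  |leaves|=0  hit=miss

== RESULT ==
[0, 3, 5, 6, 7]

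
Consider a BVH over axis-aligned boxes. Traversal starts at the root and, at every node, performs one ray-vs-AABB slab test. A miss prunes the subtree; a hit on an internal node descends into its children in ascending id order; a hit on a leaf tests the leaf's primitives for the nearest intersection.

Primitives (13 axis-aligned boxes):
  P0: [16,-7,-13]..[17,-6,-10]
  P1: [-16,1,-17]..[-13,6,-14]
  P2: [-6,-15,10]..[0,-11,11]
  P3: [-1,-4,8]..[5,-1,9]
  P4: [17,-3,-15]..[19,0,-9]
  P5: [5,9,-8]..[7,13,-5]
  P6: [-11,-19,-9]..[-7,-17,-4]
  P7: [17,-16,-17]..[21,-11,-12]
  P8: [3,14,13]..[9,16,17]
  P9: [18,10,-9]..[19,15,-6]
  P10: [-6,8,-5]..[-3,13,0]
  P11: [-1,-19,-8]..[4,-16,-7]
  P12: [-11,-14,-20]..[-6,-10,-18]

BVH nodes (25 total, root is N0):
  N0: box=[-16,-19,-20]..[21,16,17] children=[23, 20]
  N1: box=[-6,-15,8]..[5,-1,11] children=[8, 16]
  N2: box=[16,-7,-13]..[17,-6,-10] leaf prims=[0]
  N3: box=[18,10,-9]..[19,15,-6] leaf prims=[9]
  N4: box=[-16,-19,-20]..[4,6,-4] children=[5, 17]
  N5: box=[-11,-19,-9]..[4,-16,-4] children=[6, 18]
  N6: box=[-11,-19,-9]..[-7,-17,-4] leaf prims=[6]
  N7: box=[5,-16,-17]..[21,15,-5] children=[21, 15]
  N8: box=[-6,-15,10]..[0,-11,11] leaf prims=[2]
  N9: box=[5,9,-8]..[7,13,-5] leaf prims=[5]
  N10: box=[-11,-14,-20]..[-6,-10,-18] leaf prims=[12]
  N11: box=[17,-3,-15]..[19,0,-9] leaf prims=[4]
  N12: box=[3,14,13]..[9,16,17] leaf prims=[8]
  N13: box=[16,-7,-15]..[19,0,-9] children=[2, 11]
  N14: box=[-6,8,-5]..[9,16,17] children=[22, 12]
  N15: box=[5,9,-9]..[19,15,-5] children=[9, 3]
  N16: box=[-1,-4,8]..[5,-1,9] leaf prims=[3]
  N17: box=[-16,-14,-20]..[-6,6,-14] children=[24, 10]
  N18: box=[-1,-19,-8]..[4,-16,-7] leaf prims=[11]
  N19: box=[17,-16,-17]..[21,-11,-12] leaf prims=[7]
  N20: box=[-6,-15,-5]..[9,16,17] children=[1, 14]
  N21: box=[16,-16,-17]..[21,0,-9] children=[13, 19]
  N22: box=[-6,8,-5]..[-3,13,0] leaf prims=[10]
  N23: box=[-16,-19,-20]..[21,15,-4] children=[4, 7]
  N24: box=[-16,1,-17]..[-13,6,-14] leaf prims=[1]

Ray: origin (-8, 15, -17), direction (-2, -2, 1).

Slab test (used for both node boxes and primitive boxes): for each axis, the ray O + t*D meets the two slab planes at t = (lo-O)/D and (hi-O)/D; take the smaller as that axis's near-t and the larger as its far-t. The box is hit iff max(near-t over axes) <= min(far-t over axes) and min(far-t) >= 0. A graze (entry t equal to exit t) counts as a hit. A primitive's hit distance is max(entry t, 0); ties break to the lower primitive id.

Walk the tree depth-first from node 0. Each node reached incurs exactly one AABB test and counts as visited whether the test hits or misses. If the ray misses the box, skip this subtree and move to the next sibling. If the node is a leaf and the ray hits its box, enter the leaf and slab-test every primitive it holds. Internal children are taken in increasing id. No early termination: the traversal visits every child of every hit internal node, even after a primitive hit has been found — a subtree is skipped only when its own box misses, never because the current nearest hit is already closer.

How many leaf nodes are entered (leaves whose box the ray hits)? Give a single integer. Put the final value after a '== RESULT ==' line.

Traverse from the root:
N0 x:[-29/2,4] y:[-1/2,17] z:[-3,34] -> hit [-1/2,4], descend [20, 23]
  N20 x:[-17/2,-1] y:[-1/2,15] z:[12,34] -> miss, prune
  N23 x:[-29/2,4] y:[0,17] z:[-3,13] -> hit [0,4], descend [4, 7]
    N4 x:[-6,4] y:[9/2,17] z:[-3,13] -> miss, prune
    N7 x:[-29/2,-13/2] y:[0,31/2] z:[0,12] -> miss, prune

Visited [0, 20, 23, 4, 7]. Tests: 5 box, 0 leaf. Nearest: miss.

== RESULT ==
0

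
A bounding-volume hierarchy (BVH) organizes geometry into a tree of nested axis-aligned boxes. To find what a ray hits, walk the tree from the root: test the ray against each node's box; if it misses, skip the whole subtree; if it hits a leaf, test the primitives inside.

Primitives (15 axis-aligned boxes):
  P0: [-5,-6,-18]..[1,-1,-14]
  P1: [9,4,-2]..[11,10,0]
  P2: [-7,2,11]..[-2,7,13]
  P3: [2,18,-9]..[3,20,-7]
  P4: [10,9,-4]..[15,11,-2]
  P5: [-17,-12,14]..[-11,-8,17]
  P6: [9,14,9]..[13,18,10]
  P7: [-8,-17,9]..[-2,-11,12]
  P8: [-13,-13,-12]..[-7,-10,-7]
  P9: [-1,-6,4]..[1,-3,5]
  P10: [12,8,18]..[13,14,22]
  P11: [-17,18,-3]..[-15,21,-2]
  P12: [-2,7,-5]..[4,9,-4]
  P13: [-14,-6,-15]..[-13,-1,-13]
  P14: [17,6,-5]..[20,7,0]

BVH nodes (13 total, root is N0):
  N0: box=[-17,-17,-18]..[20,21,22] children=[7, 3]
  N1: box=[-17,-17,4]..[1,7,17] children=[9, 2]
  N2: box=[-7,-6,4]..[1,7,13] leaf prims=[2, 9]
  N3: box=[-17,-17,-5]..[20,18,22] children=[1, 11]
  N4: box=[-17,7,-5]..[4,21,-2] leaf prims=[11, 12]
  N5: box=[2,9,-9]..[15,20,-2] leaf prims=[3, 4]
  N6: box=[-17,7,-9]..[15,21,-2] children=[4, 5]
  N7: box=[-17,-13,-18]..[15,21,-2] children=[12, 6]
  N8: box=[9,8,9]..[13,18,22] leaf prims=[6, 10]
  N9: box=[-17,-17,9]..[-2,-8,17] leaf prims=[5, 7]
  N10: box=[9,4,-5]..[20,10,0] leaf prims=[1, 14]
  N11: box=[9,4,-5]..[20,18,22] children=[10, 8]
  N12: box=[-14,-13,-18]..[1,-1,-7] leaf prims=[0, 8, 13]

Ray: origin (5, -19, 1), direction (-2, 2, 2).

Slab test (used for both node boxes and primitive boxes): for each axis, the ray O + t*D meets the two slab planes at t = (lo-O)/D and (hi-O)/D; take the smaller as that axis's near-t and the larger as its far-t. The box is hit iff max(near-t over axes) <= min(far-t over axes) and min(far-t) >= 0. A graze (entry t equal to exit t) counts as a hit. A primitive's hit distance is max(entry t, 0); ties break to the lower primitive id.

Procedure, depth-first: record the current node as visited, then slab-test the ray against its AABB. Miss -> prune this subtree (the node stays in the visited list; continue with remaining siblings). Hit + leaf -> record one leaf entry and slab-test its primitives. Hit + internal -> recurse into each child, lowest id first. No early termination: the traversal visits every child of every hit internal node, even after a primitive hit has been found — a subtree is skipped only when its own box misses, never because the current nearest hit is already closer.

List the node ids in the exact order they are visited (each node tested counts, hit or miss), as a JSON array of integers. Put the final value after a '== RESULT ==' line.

Trace the traversal:
N0 x:[-15/2,11] y:[1,20] z:[-19/2,21/2] -> hit [1,21/2], descend [3, 7]
  N3 x:[-15/2,11] y:[1,37/2] z:[-3,21/2] -> hit [1,21/2], descend [1, 11]
    N1 x:[2,11] y:[1,13] z:[3/2,8] -> hit [2,8], descend [2, 9]
      N2 x:[2,6] y:[13/2,13] z:[3/2,6] -> miss, prune
      N9 x:[7/2,11] y:[1,11/2] z:[4,8] -> hit [4,11/2] leaf, test {P5(miss), P7@t=4}
    N11 x:[-15/2,-2] y:[23/2,37/2] z:[-3,21/2] -> miss, prune
  N7 x:[-5,11] y:[3,20] z:[-19/2,-3/2] -> miss, prune

order=[0, 3, 1, 2, 9, 11, 7]  |boxes|=7  |leaves|=1  hit=P7

== RESULT ==
[0, 3, 1, 2, 9, 11, 7]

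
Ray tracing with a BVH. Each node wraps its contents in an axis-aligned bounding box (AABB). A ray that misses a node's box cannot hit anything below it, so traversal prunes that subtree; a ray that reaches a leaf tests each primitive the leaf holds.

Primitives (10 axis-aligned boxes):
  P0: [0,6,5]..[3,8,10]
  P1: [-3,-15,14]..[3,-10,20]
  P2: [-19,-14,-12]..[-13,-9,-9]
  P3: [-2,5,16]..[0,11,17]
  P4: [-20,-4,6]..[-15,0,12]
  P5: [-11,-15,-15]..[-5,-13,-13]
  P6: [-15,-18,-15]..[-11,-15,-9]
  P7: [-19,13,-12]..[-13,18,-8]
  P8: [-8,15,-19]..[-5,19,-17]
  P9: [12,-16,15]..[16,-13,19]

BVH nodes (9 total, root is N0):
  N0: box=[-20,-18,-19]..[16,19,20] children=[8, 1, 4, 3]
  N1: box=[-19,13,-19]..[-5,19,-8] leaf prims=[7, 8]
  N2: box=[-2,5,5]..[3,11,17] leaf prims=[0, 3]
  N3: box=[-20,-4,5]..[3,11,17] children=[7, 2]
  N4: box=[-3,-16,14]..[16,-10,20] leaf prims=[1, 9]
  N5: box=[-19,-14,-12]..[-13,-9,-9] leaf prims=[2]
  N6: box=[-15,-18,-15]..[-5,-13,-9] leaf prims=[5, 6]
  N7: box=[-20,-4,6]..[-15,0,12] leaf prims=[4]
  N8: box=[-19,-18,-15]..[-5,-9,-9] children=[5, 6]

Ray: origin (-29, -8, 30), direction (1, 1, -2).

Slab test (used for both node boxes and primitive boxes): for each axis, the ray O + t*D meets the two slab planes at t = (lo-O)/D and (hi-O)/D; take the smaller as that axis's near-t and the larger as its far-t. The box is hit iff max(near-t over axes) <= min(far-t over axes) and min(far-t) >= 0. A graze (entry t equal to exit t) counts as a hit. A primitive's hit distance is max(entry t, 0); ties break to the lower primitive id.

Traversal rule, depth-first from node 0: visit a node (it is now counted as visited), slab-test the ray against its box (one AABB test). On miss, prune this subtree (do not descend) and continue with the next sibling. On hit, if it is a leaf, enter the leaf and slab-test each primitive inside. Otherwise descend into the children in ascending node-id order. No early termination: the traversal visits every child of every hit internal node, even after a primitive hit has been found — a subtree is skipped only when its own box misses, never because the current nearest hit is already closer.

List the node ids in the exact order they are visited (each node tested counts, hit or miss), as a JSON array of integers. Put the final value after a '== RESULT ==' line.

Trace the traversal:
N0 x:[9,45] y:[-10,27] z:[5,49/2] -> hit [9,49/2], descend [1, 3, 4, 8]
  N1 x:[10,24] y:[21,27] z:[19,49/2] -> hit [21,24] leaf, test {P7(miss), P8@t=47/2}
  N3 x:[9,32] y:[4,19] z:[13/2,25/2] -> hit [9,25/2], descend [2, 7]
    N2 x:[27,32] y:[13,19] z:[13/2,25/2] -> miss, prune
    N7 x:[9,14] y:[4,8] z:[9,12] -> miss, prune
  N4 x:[26,45] y:[-8,-2] z:[5,8] -> miss, prune
  N8 x:[10,24] y:[-10,-1] z:[39/2,45/2] -> miss, prune

order=[0, 1, 3, 2, 7, 4, 8]  |boxes|=7  |leaves|=1  hit=P8

== RESULT ==
[0, 1, 3, 2, 7, 4, 8]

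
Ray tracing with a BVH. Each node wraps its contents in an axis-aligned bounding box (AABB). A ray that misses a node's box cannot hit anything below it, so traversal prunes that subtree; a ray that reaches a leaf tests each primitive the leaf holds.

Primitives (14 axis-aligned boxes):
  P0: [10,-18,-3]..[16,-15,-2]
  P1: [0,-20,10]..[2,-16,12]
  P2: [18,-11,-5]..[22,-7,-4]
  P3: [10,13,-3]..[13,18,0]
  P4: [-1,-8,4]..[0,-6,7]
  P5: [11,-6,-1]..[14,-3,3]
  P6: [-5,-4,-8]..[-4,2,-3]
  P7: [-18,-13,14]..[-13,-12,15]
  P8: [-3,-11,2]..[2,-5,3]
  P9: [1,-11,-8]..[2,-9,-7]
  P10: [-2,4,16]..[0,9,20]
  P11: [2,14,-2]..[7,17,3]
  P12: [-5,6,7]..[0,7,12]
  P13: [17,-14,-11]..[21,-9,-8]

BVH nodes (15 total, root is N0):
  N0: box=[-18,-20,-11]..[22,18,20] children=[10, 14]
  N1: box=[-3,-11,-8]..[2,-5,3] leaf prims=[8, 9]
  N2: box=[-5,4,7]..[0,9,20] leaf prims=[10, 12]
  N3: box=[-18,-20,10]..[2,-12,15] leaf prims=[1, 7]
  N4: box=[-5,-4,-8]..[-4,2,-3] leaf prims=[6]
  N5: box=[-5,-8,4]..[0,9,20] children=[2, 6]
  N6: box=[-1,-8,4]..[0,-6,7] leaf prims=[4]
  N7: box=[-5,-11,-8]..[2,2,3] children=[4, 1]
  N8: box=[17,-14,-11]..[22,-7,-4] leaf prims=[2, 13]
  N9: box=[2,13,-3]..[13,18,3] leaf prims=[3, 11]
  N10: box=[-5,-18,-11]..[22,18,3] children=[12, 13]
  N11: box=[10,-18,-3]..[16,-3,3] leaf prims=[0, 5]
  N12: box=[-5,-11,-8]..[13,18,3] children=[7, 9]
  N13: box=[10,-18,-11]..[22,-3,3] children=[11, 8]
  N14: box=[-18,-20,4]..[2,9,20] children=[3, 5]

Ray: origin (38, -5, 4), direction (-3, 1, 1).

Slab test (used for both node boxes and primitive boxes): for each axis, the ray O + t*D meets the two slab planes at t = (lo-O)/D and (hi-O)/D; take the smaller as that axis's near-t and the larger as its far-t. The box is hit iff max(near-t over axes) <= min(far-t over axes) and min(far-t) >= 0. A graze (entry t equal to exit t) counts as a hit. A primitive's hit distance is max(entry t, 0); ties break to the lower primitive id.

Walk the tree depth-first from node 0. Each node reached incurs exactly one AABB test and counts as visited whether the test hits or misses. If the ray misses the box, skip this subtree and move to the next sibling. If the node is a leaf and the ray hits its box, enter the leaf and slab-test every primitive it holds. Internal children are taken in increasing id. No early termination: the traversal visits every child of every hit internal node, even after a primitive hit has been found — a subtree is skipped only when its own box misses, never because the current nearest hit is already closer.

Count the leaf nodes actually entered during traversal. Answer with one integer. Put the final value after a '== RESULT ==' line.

Trace the traversal:
N0 x:[16/3,56/3] y:[-15,23] z:[-15,16] -> hit [16/3,16], descend [10, 14]
  N10 x:[16/3,43/3] y:[-13,23] z:[-15,-1] -> miss, prune
  N14 x:[12,56/3] y:[-15,14] z:[0,16] -> hit [12,14], descend [3, 5]
    N3 x:[12,56/3] y:[-15,-7] z:[6,11] -> miss, prune
    N5 x:[38/3,43/3] y:[-3,14] z:[0,16] -> hit [38/3,14], descend [2, 6]
      N2 x:[38/3,43/3] y:[9,14] z:[3,16] -> hit [38/3,14] leaf, test {P10@t=38/3, P12(miss)}
      N6 x:[38/3,13] y:[-3,-1] z:[0,3] -> miss, prune

order=[0, 10, 14, 3, 5, 2, 6]  |boxes|=7  |leaves|=1  hit=P10

== RESULT ==
1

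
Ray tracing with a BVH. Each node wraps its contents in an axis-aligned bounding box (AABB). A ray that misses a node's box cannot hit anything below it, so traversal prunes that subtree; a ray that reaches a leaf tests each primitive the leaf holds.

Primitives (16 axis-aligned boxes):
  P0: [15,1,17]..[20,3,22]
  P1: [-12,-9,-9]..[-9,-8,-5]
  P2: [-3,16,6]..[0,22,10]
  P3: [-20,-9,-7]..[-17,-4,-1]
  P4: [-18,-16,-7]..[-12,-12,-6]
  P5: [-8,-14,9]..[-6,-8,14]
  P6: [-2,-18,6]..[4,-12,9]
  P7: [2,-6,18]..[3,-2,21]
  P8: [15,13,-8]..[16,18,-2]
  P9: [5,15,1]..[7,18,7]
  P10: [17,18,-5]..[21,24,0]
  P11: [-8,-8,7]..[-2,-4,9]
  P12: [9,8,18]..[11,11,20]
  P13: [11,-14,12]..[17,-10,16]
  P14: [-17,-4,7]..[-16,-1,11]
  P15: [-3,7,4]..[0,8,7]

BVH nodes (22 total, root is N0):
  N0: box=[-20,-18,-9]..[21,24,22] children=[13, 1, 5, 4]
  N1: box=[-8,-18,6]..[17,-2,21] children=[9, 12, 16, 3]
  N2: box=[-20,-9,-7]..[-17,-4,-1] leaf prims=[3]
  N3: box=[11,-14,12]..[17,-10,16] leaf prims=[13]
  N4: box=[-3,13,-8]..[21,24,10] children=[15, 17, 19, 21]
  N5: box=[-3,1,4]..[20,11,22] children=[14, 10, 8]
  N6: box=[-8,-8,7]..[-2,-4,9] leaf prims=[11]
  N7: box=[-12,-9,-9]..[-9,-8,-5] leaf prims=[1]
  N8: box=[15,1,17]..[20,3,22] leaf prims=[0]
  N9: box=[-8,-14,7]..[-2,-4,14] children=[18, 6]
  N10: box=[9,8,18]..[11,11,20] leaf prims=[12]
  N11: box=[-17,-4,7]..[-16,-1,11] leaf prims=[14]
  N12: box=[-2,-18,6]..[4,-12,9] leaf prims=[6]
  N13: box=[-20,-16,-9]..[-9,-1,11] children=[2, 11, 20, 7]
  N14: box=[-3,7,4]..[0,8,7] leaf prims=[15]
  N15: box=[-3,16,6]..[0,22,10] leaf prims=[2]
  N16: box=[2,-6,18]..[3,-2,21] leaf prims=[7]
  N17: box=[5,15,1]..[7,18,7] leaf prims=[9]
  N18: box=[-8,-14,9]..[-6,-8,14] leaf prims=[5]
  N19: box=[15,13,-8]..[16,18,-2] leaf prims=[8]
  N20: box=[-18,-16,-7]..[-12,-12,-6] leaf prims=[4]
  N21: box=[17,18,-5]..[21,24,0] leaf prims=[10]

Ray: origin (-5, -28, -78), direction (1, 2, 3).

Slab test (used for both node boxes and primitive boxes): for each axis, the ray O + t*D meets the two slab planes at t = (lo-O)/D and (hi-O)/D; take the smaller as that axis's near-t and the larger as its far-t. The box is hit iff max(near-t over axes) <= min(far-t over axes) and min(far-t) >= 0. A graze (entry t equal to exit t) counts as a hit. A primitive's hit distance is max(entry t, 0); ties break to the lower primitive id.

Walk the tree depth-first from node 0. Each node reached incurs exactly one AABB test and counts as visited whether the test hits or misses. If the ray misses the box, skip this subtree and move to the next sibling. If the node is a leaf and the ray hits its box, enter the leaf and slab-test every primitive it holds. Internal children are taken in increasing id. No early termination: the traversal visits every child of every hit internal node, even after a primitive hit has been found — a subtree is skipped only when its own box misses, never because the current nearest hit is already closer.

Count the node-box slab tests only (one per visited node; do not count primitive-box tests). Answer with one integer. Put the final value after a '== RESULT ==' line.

Walk:
N0 x:[-15,26] y:[5,26] z:[23,100/3] -> hit [23,26], descend [1, 4, 5, 13]
  N1 x:[-3,22] y:[5,13] z:[28,33] -> miss, prune
  N4 x:[2,26] y:[41/2,26] z:[70/3,88/3] -> hit [70/3,26], descend [15, 17, 19, 21]
    N15 x:[2,5] y:[22,25] z:[28,88/3] -> miss, prune
    N17 x:[10,12] y:[43/2,23] z:[79/3,85/3] -> miss, prune
    N19 x:[20,21] y:[41/2,23] z:[70/3,76/3] -> miss, prune
    N21 x:[22,26] y:[23,26] z:[73/3,26] -> hit [73/3,26] leaf, test {P10@t=73/3}
  N5 x:[2,25] y:[29/2,39/2] z:[82/3,100/3] -> miss, prune
  N13 x:[-15,-4] y:[6,27/2] z:[23,89/3] -> miss, prune

order=[0, 1, 4, 15, 17, 19, 21, 5, 13]  |boxes|=9  |leaves|=1  hit=P10

== RESULT ==
9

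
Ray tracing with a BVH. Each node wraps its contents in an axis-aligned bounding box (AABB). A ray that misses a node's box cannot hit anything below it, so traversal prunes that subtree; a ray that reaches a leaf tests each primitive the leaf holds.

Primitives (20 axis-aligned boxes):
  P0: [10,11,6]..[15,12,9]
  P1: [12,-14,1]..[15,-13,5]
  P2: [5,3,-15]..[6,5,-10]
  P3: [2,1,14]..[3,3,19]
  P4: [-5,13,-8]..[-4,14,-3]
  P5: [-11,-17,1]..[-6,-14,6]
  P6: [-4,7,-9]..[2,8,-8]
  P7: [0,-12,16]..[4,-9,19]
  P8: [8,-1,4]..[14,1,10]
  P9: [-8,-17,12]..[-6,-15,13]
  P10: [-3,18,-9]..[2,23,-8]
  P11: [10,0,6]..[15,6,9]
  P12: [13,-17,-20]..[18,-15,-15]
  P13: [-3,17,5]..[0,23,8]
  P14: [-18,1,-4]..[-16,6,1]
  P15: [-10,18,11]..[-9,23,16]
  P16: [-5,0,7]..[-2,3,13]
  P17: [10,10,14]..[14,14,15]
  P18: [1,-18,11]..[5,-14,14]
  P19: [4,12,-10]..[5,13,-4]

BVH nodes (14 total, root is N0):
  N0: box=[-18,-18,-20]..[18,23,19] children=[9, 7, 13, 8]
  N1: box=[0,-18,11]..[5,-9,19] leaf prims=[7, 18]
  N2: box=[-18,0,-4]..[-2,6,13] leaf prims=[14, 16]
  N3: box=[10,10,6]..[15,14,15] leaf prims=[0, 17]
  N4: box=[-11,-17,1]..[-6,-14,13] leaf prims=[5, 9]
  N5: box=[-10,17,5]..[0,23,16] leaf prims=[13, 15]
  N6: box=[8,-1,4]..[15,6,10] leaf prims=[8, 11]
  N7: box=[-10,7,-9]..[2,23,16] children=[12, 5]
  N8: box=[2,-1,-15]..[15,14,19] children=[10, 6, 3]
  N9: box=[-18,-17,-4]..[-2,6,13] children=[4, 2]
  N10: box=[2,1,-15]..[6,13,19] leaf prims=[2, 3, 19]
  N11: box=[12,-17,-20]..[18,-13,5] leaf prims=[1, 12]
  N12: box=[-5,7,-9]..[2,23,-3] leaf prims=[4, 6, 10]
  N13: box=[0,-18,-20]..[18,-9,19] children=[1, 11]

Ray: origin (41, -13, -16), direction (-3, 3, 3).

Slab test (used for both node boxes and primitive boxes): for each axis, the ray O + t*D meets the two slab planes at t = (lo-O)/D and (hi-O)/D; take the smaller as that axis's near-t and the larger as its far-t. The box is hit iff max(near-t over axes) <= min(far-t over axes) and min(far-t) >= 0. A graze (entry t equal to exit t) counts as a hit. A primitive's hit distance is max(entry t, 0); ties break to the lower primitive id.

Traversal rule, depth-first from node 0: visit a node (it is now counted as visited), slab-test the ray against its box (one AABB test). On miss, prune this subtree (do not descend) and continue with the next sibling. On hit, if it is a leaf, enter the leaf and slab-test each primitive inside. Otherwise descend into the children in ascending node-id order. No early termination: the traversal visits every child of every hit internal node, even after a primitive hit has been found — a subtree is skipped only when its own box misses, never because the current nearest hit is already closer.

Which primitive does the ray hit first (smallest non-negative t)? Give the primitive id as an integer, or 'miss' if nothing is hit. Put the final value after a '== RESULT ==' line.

Trace the traversal:
N0 x:[23/3,59/3] y:[-5/3,12] z:[-4/3,35/3] -> hit [23/3,35/3], descend [7, 8, 9, 13]
  N7 x:[13,17] y:[20/3,12] z:[7/3,32/3] -> miss, prune
  N8 x:[26/3,13] y:[4,9] z:[1/3,35/3] -> hit [26/3,9], descend [3, 6, 10]
    N3 x:[26/3,31/3] y:[23/3,9] z:[22/3,31/3] -> hit [26/3,9] leaf, test {P0(miss), P17(miss)}
    N6 x:[26/3,11] y:[4,19/3] z:[20/3,26/3] -> miss, prune
    N10 x:[35/3,13] y:[14/3,26/3] z:[1/3,35/3] -> miss, prune
  N9 x:[43/3,59/3] y:[-4/3,19/3] z:[4,29/3] -> miss, prune
  N13 x:[23/3,41/3] y:[-5/3,4/3] z:[-4/3,35/3] -> miss, prune

Summary -> nodes [0, 7, 8, 3, 6, 10, 9, 13]; box-tests=8; leaf-entries=1; first=miss

== RESULT ==
miss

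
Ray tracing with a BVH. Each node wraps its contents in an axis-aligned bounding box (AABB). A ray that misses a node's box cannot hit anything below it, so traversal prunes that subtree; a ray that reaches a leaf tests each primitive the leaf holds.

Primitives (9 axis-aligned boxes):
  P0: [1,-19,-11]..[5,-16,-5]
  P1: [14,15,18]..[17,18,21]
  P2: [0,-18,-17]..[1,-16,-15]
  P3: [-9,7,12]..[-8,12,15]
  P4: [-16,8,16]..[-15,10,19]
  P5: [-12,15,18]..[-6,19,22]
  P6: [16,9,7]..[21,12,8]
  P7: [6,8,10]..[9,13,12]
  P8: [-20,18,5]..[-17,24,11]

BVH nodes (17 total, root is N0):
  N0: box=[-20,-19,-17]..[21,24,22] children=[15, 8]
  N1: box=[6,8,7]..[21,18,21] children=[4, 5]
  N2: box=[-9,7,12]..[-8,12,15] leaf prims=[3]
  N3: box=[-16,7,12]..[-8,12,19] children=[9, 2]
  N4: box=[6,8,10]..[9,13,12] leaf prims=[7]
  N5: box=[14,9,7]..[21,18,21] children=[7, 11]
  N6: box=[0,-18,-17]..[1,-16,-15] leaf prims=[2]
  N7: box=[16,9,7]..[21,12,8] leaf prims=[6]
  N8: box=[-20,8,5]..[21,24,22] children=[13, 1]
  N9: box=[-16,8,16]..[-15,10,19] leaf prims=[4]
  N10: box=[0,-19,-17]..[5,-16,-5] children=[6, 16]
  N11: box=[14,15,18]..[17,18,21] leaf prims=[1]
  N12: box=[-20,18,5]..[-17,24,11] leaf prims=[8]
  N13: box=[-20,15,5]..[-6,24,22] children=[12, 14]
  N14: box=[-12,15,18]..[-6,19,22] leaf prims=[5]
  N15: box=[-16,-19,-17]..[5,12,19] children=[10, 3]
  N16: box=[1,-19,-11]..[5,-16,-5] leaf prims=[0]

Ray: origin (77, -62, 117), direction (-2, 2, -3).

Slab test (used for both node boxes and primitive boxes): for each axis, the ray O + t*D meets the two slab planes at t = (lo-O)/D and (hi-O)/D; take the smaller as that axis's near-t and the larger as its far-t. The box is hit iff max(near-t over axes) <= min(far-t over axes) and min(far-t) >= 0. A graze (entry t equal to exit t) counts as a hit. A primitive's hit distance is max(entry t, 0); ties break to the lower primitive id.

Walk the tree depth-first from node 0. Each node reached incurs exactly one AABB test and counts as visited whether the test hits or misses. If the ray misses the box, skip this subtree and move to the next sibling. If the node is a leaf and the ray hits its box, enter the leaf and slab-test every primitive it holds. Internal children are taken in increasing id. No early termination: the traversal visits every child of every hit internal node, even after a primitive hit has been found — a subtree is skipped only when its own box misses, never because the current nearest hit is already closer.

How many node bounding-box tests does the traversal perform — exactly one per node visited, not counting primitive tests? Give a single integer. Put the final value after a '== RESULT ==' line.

Traverse from the root:
N0 x:[28,97/2] y:[43/2,43] z:[95/3,134/3] -> hit [95/3,43], descend [8, 15]
  N8 x:[28,97/2] y:[35,43] z:[95/3,112/3] -> hit [35,112/3], descend [1, 13]
    N1 x:[28,71/2] y:[35,40] z:[32,110/3] -> hit [35,71/2], descend [4, 5]
      N4 x:[34,71/2] y:[35,75/2] z:[35,107/3] -> hit [35,71/2] leaf, test {P7@t=35}
      N5 x:[28,63/2] y:[71/2,40] z:[32,110/3] -> miss, prune
    N13 x:[83/2,97/2] y:[77/2,43] z:[95/3,112/3] -> miss, prune
  N15 x:[36,93/2] y:[43/2,37] z:[98/3,134/3] -> hit [36,37], descend [3, 10]
    N3 x:[85/2,93/2] y:[69/2,37] z:[98/3,35] -> miss, prune
    N10 x:[36,77/2] y:[43/2,23] z:[122/3,134/3] -> miss, prune

Summary -> nodes [0, 8, 1, 4, 5, 13, 15, 3, 10]; box-tests=9; leaf-entries=1; first=P7

== RESULT ==
9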